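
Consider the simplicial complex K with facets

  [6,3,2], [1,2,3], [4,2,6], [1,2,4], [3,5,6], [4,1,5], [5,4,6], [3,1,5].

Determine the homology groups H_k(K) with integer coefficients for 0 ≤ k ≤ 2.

H_0 ≅ Z,  H_1 = 0,  H_2 ≅ Z.

Order the vertices as 1 < 2 < 3 < 4 < 5 < 6. Listing each simplex with vertices in this order, K has dimension 2 with simplices:

  0-simplices (6): [1], [2], [3], [4], [5], [6]
  1-simplices (12): [1,2], [1,3], [1,4], [1,5], [2,3], [2,4], [2,6], [3,5], [3,6], [4,5], [4,6], [5,6]
  2-simplices (8): [1,2,3], [1,2,4], [1,3,5], [1,4,5], [2,3,6], [2,4,6], [3,5,6], [4,5,6]

giving chain groups C_0 ≅ Z^6, C_1 ≅ Z^12, C_2 ≅ Z^8.

Boundary ∂_1: C_1 → C_0 sends each edge [p,q] (with p < q) to q − p. For instance
  ∂[3,6] = [6] − [3].
This gives a 6×12 integer matrix of rank 5; reducing to Smith normal form yields diagonal entries (1,1,1,1,1).

∂_2: C_2 → C_1 sends each 2-simplex [p,q,r] to [q,r] − [p,r] + [p,q]. For instance
  ∂[1,4,5] = [4,5] − [1,5] + [1,4],
  ∂[3,5,6] = [5,6] − [3,6] + [3,5].
The resulting 12×8 matrix has rank 7, and its Smith normal form has invariant factors (1,1,1,1,1,1,1).

From H_k ≅ ker(∂_k) / im(∂_{k+1}) we obtain:

  H_0: rank C_0 − rank ∂_1 = 6 − 5 = 1, and the invariant factors of ∂_1 are all 1, so H_0 ≅ Z.
  H_1: rank ker ∂_1 − rank ∂_2 = (12 − 5) − 7 = 0, and the invariant factors of ∂_2 are all 1, so H_1 ≅ 0.
  H_2: rank ker ∂_2 − rank ∂_3 = (8 − 7) − 0 = 1, and there is no ∂_3, so H_2 ≅ Z.

As a check, the Euler characteristic is 6 − 12 + 8 = 2, which agrees with 1 − 0 + 1 = 2.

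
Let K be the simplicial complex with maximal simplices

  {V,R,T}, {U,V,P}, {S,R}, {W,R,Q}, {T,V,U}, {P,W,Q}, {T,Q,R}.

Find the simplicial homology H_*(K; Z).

We work with the vertex ordering P < Q < R < S < T < U < V < W. The simplices of K, each written with vertices in increasing order, are:

  0-simplices (8): P, Q, R, S, T, U, V, W
  1-simplices (14): PQ, PU, PV, PW, QR, QT, QW, RS, RT, RV, RW, TU, TV, UV
  2-simplices (6): PQW, PUV, QRT, QRW, RTV, TUV

Hence C_0 ≅ Z^8, C_1 ≅ Z^14, C_2 ≅ Z^6.

∂_1: C_1 → C_0 is given by ∂[p,q] = [q] − [p]. For instance
  ∂RT = T − R.
The 8×14 boundary matrix has rank 7 and Smith normal form diag(1,1,1,1,1,1,1).

The boundary map ∂_2: C_2 → C_1 sends each 2-simplex [p,q,r] to [q,r] − [p,r] + [p,q]. For instance
  ∂RTV = TV − RV + RT,
  ∂PQW = QW − PW + PQ.
This gives a 14×6 integer matrix of rank 6; reducing to Smith normal form yields diagonal entries (1,1,1,1,1,1).

Computing H_k = (kernel of ∂_k) / (image of ∂_{k+1}):

  H_0: rank C_0 − rank ∂_1 = 8 − 7 = 1, and the invariant factors of ∂_1 are all 1, so H_0 = Z.
  H_1: rank ker ∂_1 − rank ∂_2 = (14 − 7) − 6 = 1, and the invariant factors of ∂_2 are all 1, so H_1 = Z.
  H_2: rank ker ∂_2 − rank ∂_3 = (6 − 6) − 0 = 0, and there is no ∂_3, so H_2 = 0.

As a check, the Euler characteristic is 8 − 14 + 6 = 0, which agrees with 1 − 1 + 0 = 0.

H_0 ≅ Z,  H_1 ≅ Z,  H_2 = 0.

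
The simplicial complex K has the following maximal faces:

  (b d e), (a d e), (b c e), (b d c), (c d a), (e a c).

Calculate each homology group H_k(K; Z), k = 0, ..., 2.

Take the total order a < b < c < d < e on the vertex set. Then K (dimension 2) consists of the simplices:

  0-simplices (5): a, b, c, d, e
  1-simplices (9): ac, ad, ae, bc, bd, be, cd, ce, de
  2-simplices (6): acd, ace, ade, bcd, bce, bde

Hence C_0 ≅ Z^5, C_1 ≅ Z^9, C_2 ≅ Z^6.

Boundary ∂_1: C_1 → C_0 sends each edge [p,q] (with p < q) to q − p. For instance
  ∂bd = d − b.
The resulting 5×9 matrix has rank 4, and its Smith normal form has invariant factors (1,1,1,1).

Boundary ∂_2: C_2 → C_1 sends each 2-simplex [p,q,r] to [q,r] − [p,r] + [p,q]. For instance
  ∂acd = cd − ad + ac,
  ∂bce = ce − be + bc.
The resulting 9×6 matrix has rank 5, and its Smith normal form has invariant factors (1,1,1,1,1).

Computing H_k = (kernel of ∂_k) / (image of ∂_{k+1}):

  H_0: rank C_0 − rank ∂_1 = 5 − 4 = 1, and the invariant factors of ∂_1 are all 1, so H_0 ≅ Z.
  H_1: rank ker ∂_1 − rank ∂_2 = (9 − 4) − 5 = 0, and the invariant factors of ∂_2 are all 1, so H_1 ≅ 0.
  H_2: rank ker ∂_2 − rank ∂_3 = (6 − 5) − 0 = 1, and there is no ∂_3, so H_2 ≅ Z.

As a check, the Euler characteristic is 5 − 9 + 6 = 2, which agrees with 1 − 0 + 1 = 2.

H_0 = Z,  H_1 = 0,  H_2 = Z.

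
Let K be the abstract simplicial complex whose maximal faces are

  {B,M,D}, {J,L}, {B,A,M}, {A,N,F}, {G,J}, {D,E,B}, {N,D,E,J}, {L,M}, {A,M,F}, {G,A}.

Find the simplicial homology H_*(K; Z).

Take the total order A < B < D < E < F < G < J < L < M < N on the vertex set. Then K (dimension 3) consists of the simplices:

  0-simplices (10): A, B, D, E, F, G, J, L, M, N
  1-simplices (20): AB, AF, AG, AM, AN, BD, BE, BM, DE, DJ, DM, DN, EJ, EN, FM, FN, GJ, JL, JN, LM
  2-simplices (9): ABM, AFM, AFN, BDE, BDM, DEJ, DEN, DJN, EJN
  3-simplices (1): DEJN

Hence C_0 ≅ Z^10, C_1 ≅ Z^20, C_2 ≅ Z^9, C_3 ≅ Z^1.

∂_1: C_1 → C_0 maps an edge to its endpoints' difference, ∂[p,q] = q − p. For instance
  ∂BD = D − B.
The 10×20 boundary matrix has rank 9 and Smith normal form diag(1,1,1,1,1,1,1,1,1).

The boundary map ∂_2: C_2 → C_1 sends each 2-simplex [p,q,r] to [q,r] − [p,r] + [p,q]. For instance
  ∂BDM = DM − BM + BD,
  ∂BDE = DE − BE + BD.
The resulting 20×9 matrix has rank 8, and its Smith normal form has invariant factors (1,1,1,1,1,1,1,1).

The boundary map ∂_3: C_3 → C_2 sends each 3-simplex σ to the alternating sum Σ_i (−1)^i (σ with its i-th vertex removed). For instance
  ∂DEJN = EJN − DJN + DEN − DEJ.
The 9×1 boundary matrix has rank 1 and Smith normal form diag(1).

Reading off H_k = ker ∂_k / im ∂_{k+1}:

  H_0: rank C_0 − rank ∂_1 = 10 − 9 = 1, and the invariant factors of ∂_1 are all 1, so H_0 = Z.
  H_1: rank ker ∂_1 − rank ∂_2 = (20 − 9) − 8 = 3, and the invariant factors of ∂_2 are all 1, so H_1 = Z^3.
  H_2: rank ker ∂_2 − rank ∂_3 = (9 − 8) − 1 = 0, and the invariant factors of ∂_3 are all 1, so H_2 = 0.
  H_3: rank ker ∂_3 − rank ∂_4 = (1 − 1) − 0 = 0, and there is no ∂_4, so H_3 = 0.

H_0 ≅ Z,  H_1 ≅ Z^3,  H_2 = 0,  H_3 = 0.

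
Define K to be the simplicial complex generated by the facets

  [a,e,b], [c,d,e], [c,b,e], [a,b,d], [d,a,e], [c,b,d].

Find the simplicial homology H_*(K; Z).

H_0 = Z,  H_1 = 0,  H_2 = Z.

Fix the vertex order a < b < c < d < e and write every simplex with vertices in increasing order. Then dim K = 2 and the simplices of K are:

  0-simplices (5): a, b, c, d, e
  1-simplices (9): ab, ad, ae, bc, bd, be, cd, ce, de
  2-simplices (6): abd, abe, ade, bcd, bce, cde

giving chain groups C_0 ≅ Z^5, C_1 ≅ Z^9, C_2 ≅ Z^6.

The boundary map ∂_1: C_1 → C_0 maps an edge to its endpoints' difference, ∂[p,q] = q − p. For instance
  ∂de = e − d.
The 5×9 boundary matrix has rank 4 and Smith normal form diag(1,1,1,1).

The boundary map ∂_2: C_2 → C_1 acts by ∂[p,q,r] = [q,r] − [p,r] + [p,q]. For instance
  ∂cde = de − ce + cd,
  ∂bcd = cd − bd + bc.
This gives a 9×6 integer matrix of rank 5; reducing to Smith normal form yields diagonal entries (1,1,1,1,1).

Reading off H_k = ker ∂_k / im ∂_{k+1}:

  H_0: rank C_0 − rank ∂_1 = 5 − 4 = 1, and the invariant factors of ∂_1 are all 1, so H_0 ≅ Z.
  H_1: rank ker ∂_1 − rank ∂_2 = (9 − 4) − 5 = 0, and the invariant factors of ∂_2 are all 1, so H_1 ≅ 0.
  H_2: rank ker ∂_2 − rank ∂_3 = (6 − 5) − 0 = 1, and there is no ∂_3, so H_2 ≅ Z.

(K is a triangulation of the 2-sphere S^2.)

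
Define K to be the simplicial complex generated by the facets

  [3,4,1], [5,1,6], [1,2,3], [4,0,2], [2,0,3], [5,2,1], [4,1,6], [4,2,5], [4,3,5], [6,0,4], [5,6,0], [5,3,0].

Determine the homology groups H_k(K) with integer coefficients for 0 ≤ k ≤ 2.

Take the total order 0 < 1 < 2 < 3 < 4 < 5 < 6 on the vertex set. Then K (dimension 2) consists of the simplices:

  0-simplices (7): [0], [1], [2], [3], [4], [5], [6]
  1-simplices (18): [0,2], [0,3], [0,4], [0,5], [0,6], [1,2], [1,3], [1,4], [1,5], [1,6], [2,3], [2,4], [2,5], [3,4], [3,5], [4,5], [4,6], [5,6]
  2-simplices (12): [0,2,3], [0,2,4], [0,3,5], [0,4,6], [0,5,6], [1,2,3], [1,2,5], [1,3,4], [1,4,6], [1,5,6], [2,4,5], [3,4,5]

so the chain groups are C_0 ≅ Z^7, C_1 ≅ Z^18, C_2 ≅ Z^12.

The boundary map ∂_1: C_1 → C_0 is given by ∂[p,q] = [q] − [p]. For instance
  ∂[0,5] = [5] − [0].
This gives a 7×18 integer matrix of rank 6; reducing to Smith normal form yields diagonal entries (1,1,1,1,1,1).

Boundary ∂_2: C_2 → C_1 maps a triangle to the signed sum of its edges. For instance
  ∂[1,2,3] = [2,3] − [1,3] + [1,2],
  ∂[0,5,6] = [5,6] − [0,6] + [0,5].
The resulting 18×12 matrix has rank 12, and its Smith normal form has invariant factors (1,1,1,1,1,1,1,1,1,1,1,2).

Reading off H_k = ker ∂_k / im ∂_{k+1}:

  H_0: rank C_0 − rank ∂_1 = 7 − 6 = 1, and the invariant factors of ∂_1 are all 1, so H_0 = Z.
  H_1: rank ker ∂_1 − rank ∂_2 = (18 − 6) − 12 = 0, and ∂_2 has invariant factor 2 > 1, so H_1 = Z/2.
  H_2: rank ker ∂_2 − rank ∂_3 = (12 − 12) − 0 = 0, and there is no ∂_3, so H_2 = 0.

H_0 ≅ Z,  H_1 ≅ Z/2,  H_2 = 0.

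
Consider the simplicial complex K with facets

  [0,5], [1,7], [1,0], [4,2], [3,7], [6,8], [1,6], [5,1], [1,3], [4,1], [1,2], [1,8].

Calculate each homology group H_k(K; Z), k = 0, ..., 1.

H_0 = Z,  H_1 = Z^4.

Order the vertices as 0 < 1 < 2 < 3 < 4 < 5 < 6 < 7 < 8. Listing each simplex with vertices in this order, K has dimension 1 with simplices:

  0-simplices (9): [0], [1], [2], [3], [4], [5], [6], [7], [8]
  1-simplices (12): [0,1], [0,5], [1,2], [1,3], [1,4], [1,5], [1,6], [1,7], [1,8], [2,4], [3,7], [6,8]

Hence C_0 ≅ Z^9, C_1 ≅ Z^12.

Boundary ∂_1: C_1 → C_0 is given by ∂[p,q] = [q] − [p]. For instance
  ∂[2,4] = [4] − [2].
As a 9×12 matrix over Z this has rank 8, with invariant factors (1,1,1,1,1,1,1,1).

Reading off H_k = ker ∂_k / im ∂_{k+1}:

  H_0: rank C_0 − rank ∂_1 = 9 − 8 = 1, and the invariant factors of ∂_1 are all 1, so H_0 ≅ Z.
  H_1: rank ker ∂_1 − rank ∂_2 = (12 − 8) − 0 = 4, and there is no ∂_2, so H_1 ≅ Z^4.

As a check, the Euler characteristic is 9 − 12 = -3, which agrees with 1 − 4 = -3.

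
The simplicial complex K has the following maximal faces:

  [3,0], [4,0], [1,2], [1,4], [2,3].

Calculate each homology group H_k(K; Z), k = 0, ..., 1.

K has 5 vertices, 5 edges.
rank ∂_0 = 0, rank ∂_1 = 4 ⇒ b_0 = 5 − 0 − 4 = 1; all invariant factors of ∂_1 are 1 so no torsion. So H_0 ≅ Z.
rank ∂_1 = 4, rank ∂_2 = 0 ⇒ b_1 = 5 − 4 − 0 = 1. So H_1 ≅ Z.

H_0 ≅ Z,  H_1 ≅ Z.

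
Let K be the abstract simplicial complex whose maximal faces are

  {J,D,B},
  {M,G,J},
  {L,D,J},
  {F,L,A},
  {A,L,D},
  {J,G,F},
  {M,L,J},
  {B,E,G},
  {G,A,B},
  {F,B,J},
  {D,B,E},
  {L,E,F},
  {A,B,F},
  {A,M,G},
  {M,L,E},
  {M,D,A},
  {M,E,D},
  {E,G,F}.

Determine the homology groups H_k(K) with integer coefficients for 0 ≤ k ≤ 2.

Order the vertices as A < B < D < E < F < G < J < L < M. Listing each simplex with vertices in this order, K has dimension 2 with simplices:

  0-simplices (9): A, B, D, E, F, G, J, L, M
  1-simplices (27): AB, AD, AF, AG, AL, AM, BD, BE, BF, BG, BJ, DE, DJ, DL, DM, EF, EG, EL, EM, FG, FJ, FL, GJ, GM, JL, JM, LM
  2-simplices (18): ABF, ABG, ADL, ADM, AFL, AGM, BDE, BDJ, BEG, BFJ, DEM, DJL, EFG, EFL, ELM, FGJ, GJM, JLM

Hence C_0 ≅ Z^9, C_1 ≅ Z^27, C_2 ≅ Z^18.

The boundary map ∂_1: C_1 → C_0 sends each edge [p,q] (with p < q) to q − p. For instance
  ∂DM = M − D.
The resulting 9×27 matrix has rank 8, and its Smith normal form has invariant factors (1,1,1,1,1,1,1,1).

The boundary map ∂_2: C_2 → C_1 maps a triangle to the signed sum of its edges. For instance
  ∂BEG = EG − BG + BE,
  ∂DEM = EM − DM + DE.
As a 27×18 matrix over Z this has rank 18, with invariant factors (1,1,1,1,1,1,1,1,1,1,1,1,1,1,1,1,1,2).

Reading off H_k = ker ∂_k / im ∂_{k+1}:

  H_0: rank C_0 − rank ∂_1 = 9 − 8 = 1, and the invariant factors of ∂_1 are all 1, so H_0 ≅ Z.
  H_1: rank ker ∂_1 − rank ∂_2 = (27 − 8) − 18 = 1, and ∂_2 has invariant factor 2 > 1, so H_1 ≅ Z ⊕ Z/2Z.
  H_2: rank ker ∂_2 − rank ∂_3 = (18 − 18) − 0 = 0, and there is no ∂_3, so H_2 ≅ 0.

As a check, the Euler characteristic is 9 − 27 + 18 = 0, which agrees with 1 − 1 + 0 = 0.
(K is a triangulation of the Klein bottle.)

H_0 ≅ Z,  H_1 ≅ Z ⊕ Z/2Z,  H_2 = 0.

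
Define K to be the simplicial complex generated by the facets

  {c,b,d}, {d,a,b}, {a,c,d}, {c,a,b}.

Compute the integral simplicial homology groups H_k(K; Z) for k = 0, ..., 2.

K has 4 vertices, 6 edges, 4 triangles.
rank ∂_0 = 0, rank ∂_1 = 3 ⇒ b_0 = 4 − 0 − 3 = 1; all invariant factors of ∂_1 are 1 so no torsion. So H_0 = Z.
rank ∂_1 = 3, rank ∂_2 = 3 ⇒ b_1 = 6 − 3 − 3 = 0; all invariant factors of ∂_2 are 1 so no torsion. So H_1 = 0.
rank ∂_2 = 3, rank ∂_3 = 0 ⇒ b_2 = 4 − 3 − 0 = 1. So H_2 = Z.

H_0 ≅ Z,  H_1 = 0,  H_2 ≅ Z.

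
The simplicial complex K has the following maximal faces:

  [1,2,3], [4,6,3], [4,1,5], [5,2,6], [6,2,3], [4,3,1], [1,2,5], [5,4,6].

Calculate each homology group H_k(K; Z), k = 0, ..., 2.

Take the total order 1 < 2 < 3 < 4 < 5 < 6 on the vertex set. Then K (dimension 2) consists of the simplices:

  0-simplices (6): [1], [2], [3], [4], [5], [6]
  1-simplices (12): [1,2], [1,3], [1,4], [1,5], [2,3], [2,5], [2,6], [3,4], [3,6], [4,5], [4,6], [5,6]
  2-simplices (8): [1,2,3], [1,2,5], [1,3,4], [1,4,5], [2,3,6], [2,5,6], [3,4,6], [4,5,6]

Hence C_0 ≅ Z^6, C_1 ≅ Z^12, C_2 ≅ Z^8.

∂_1: C_1 → C_0 sends each edge [p,q] (with p < q) to q − p. For instance
  ∂[4,6] = [6] − [4].
As a 6×12 matrix over Z this has rank 5, with invariant factors (1,1,1,1,1).

∂_2: C_2 → C_1 sends each 2-simplex [p,q,r] to [q,r] − [p,r] + [p,q]. For instance
  ∂[2,5,6] = [5,6] − [2,6] + [2,5],
  ∂[3,4,6] = [4,6] − [3,6] + [3,4].
As a 12×8 matrix over Z this has rank 7, with invariant factors (1,1,1,1,1,1,1).

Computing H_k = (kernel of ∂_k) / (image of ∂_{k+1}):

  H_0: rank C_0 − rank ∂_1 = 6 − 5 = 1, and the invariant factors of ∂_1 are all 1, so H_0 ≅ Z.
  H_1: rank ker ∂_1 − rank ∂_2 = (12 − 5) − 7 = 0, and the invariant factors of ∂_2 are all 1, so H_1 ≅ 0.
  H_2: rank ker ∂_2 − rank ∂_3 = (8 − 7) − 0 = 1, and there is no ∂_3, so H_2 ≅ Z.

H_0 = Z,  H_1 = 0,  H_2 = Z.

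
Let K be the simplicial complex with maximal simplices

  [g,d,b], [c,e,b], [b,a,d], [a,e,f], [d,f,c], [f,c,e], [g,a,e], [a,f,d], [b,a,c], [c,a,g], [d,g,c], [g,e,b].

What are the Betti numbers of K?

b_0 = 1, b_1 = 0, b_2 = 0.

Order the vertices as a < b < c < d < e < f < g. Listing each simplex with vertices in this order, K has dimension 2 with simplices:

  0-simplices (7): a, b, c, d, e, f, g
  1-simplices (18): ab, ac, ad, ae, af, ag, bc, bd, be, bg, cd, ce, cf, cg, df, dg, ef, eg
  2-simplices (12): abc, abd, acg, adf, aef, aeg, bce, bdg, beg, cdf, cdg, cef

so the chain groups are C_0 ≅ Z^7, C_1 ≅ Z^18, C_2 ≅ Z^12.

Boundary ∂_1: C_1 → C_0 sends each edge [p,q] (with p < q) to q − p.
The 7×18 boundary matrix has rank 6 and Smith normal form diag(1,1,1,1,1,1).

Boundary ∂_2: C_2 → C_1 maps a triangle to the signed sum of its edges. For instance
  ∂cef = ef − cf + ce,
  ∂aeg = eg − ag + ae.
As a 18×12 matrix over Z this has rank 12, with invariant factors (1,1,1,1,1,1,1,1,1,1,1,2).

Computing H_k = (kernel of ∂_k) / (image of ∂_{k+1}):

  H_0: rank C_0 − rank ∂_1 = 7 − 6 = 1, and the invariant factors of ∂_1 are all 1, so H_0 = Z.
  H_1: rank ker ∂_1 − rank ∂_2 = (18 − 6) − 12 = 0, and ∂_2 has invariant factor 2 > 1, so H_1 = Z/2Z.
  H_2: rank ker ∂_2 − rank ∂_3 = (12 − 12) − 0 = 0, and there is no ∂_3, so H_2 = 0.

(K is a triangulation of the real projective plane RP^2.)

Hence the Betti numbers are b_0 = 1, b_1 = 0, b_2 = 0.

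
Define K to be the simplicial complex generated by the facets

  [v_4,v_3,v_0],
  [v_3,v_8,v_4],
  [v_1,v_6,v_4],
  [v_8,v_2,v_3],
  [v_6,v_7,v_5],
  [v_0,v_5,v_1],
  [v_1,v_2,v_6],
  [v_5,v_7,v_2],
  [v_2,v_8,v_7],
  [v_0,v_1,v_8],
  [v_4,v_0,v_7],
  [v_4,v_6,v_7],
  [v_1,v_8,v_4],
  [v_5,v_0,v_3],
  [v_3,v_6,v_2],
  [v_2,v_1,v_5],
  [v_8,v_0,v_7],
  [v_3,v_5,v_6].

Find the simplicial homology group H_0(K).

H_0 ≅ Z.

Order the vertices as v_0 < v_1 < v_2 < v_3 < v_4 < v_5 < v_6 < v_7 < v_8. Listing each simplex with vertices in this order, K has dimension 2 with simplices:

  0-simplices (9): [v_0], [v_1], [v_2], [v_3], [v_4], [v_5], [v_6], [v_7], [v_8]
  1-simplices (27): (27 of them)
  2-simplices (18): (18 of them)

so the chain groups are C_0 ≅ Z^9, C_1 ≅ Z^27, C_2 ≅ Z^18.

The boundary map ∂_1: C_1 → C_0 is given by ∂[p,q] = [q] − [p].
The resulting 9×27 matrix has rank 8, and its Smith normal form has invariant factors (1,1,1,1,1,1,1,1).

Boundary ∂_2: C_2 → C_1 sends each 2-simplex [p,q,r] to [q,r] − [p,r] + [p,q]. For instance
  ∂[v_2,v_5,v_7] = [v_5,v_7] − [v_2,v_7] + [v_2,v_5],
  ∂[v_4,v_6,v_7] = [v_6,v_7] − [v_4,v_7] + [v_4,v_6].
As a 27×18 matrix over Z this has rank 18, with invariant factors (1,1,1,1,1,1,1,1,1,1,1,1,1,1,1,1,1,2).

From H_k ≅ ker(∂_k) / im(∂_{k+1}) we obtain:

  H_0: rank C_0 − rank ∂_1 = 9 − 8 = 1, and the invariant factors of ∂_1 are all 1, so H_0 = Z.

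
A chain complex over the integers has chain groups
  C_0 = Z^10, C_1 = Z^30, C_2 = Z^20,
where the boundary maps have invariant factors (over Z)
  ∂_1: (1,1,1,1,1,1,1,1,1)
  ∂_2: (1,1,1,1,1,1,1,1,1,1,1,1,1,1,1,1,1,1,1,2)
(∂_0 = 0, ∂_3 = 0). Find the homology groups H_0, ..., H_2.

H_0: b_0 = 10 − 0 − 9 = 1; torsion from ∂_1 factors > 1: none. So H_0 = Z.
H_1: b_1 = 30 − 9 − 20 = 1; torsion from ∂_2 factors > 1: [2]. So H_1 = Z ⊕ Z/2.
H_2: b_2 = 20 − 20 − 0 = 0; torsion from ∂_3 factors > 1: none. So H_2 = 0.

H_0 = Z,  H_1 = Z ⊕ Z/2,  H_2 = 0.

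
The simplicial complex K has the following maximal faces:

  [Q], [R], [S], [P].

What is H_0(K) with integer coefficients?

Take the total order P < Q < R < S on the vertex set. Then K (dimension 0) consists of the simplices:

  0-simplices (4): P, Q, R, S

giving chain groups C_0 ≅ Z^4.

Reading off H_k = ker ∂_k / im ∂_{k+1}:

  H_0: rank C_0 − rank ∂_1 = 4 − 0 = 4, and there is no ∂_1, so H_0 ≅ Z^4.

H_0 = Z^4.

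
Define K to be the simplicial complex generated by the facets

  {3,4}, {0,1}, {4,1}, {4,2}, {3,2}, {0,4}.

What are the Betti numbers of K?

b_0 = 1, b_1 = 2.

Fix the vertex order 0 < 1 < 2 < 3 < 4 and write every simplex with vertices in increasing order. Then dim K = 1 and the simplices of K are:

  0-simplices (5): [0], [1], [2], [3], [4]
  1-simplices (6): [0,1], [0,4], [1,4], [2,3], [2,4], [3,4]

Hence C_0 ≅ Z^5, C_1 ≅ Z^6.

∂_1: C_1 → C_0 maps an edge to its endpoints' difference, ∂[p,q] = q − p. For instance
  ∂[1,4] = [4] − [1].
The 5×6 boundary matrix has rank 4 and Smith normal form diag(1,1,1,1).

Computing H_k = (kernel of ∂_k) / (image of ∂_{k+1}):

  H_0: rank C_0 − rank ∂_1 = 5 − 4 = 1, and the invariant factors of ∂_1 are all 1, so H_0 = Z.
  H_1: rank ker ∂_1 − rank ∂_2 = (6 − 4) − 0 = 2, and there is no ∂_2, so H_1 = Z^2.

Hence the Betti numbers are b_0 = 1, b_1 = 2.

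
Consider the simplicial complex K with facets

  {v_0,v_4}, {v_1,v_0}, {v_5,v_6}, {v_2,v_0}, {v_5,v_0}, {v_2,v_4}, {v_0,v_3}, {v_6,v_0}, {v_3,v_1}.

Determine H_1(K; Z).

H_1 ≅ Z^3.

We work with the vertex ordering v_0 < v_1 < v_2 < v_3 < v_4 < v_5 < v_6. The simplices of K, each written with vertices in increasing order, are:

  0-simplices (7): [v_0], [v_1], [v_2], [v_3], [v_4], [v_5], [v_6]
  1-simplices (9): [v_0,v_1], [v_0,v_2], [v_0,v_3], [v_0,v_4], [v_0,v_5], [v_0,v_6], [v_1,v_3], [v_2,v_4], [v_5,v_6]

Hence C_0 ≅ Z^7, C_1 ≅ Z^9.

∂_1: C_1 → C_0 maps an edge to its endpoints' difference, ∂[p,q] = q − p.
As a 7×9 matrix over Z this has rank 6, with invariant factors (1,1,1,1,1,1).

From H_k ≅ ker(∂_k) / im(∂_{k+1}) we obtain:

  H_1: rank ker ∂_1 − rank ∂_2 = (9 − 6) − 0 = 3, and there is no ∂_2, so H_1 = Z^3.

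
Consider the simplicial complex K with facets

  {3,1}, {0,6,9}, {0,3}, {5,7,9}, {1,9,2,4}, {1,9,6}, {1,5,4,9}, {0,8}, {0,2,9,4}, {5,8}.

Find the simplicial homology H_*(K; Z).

H_0 ≅ Z,  H_1 ≅ Z^2,  H_2 = 0,  H_3 = 0.

We work with the vertex ordering 0 < 1 < 2 < 3 < 4 < 5 < 6 < 7 < 8 < 9. The simplices of K, each written with vertices in increasing order, are:

  0-simplices (10): [0], [1], [2], [3], [4], [5], [6], [7], [8], [9]
  1-simplices (21): [0,2], [0,3], [0,4], [0,6], [0,8], [0,9], [1,2], [1,3], [1,4], [1,5], [1,6], [1,9], [2,4], [2,9], [4,5], [4,9], [5,7], [5,8], [5,9], [6,9], [7,9]
  2-simplices (13): [0,2,4], [0,2,9], [0,4,9], [0,6,9], [1,2,4], [1,2,9], [1,4,5], [1,4,9], [1,5,9], [1,6,9], [2,4,9], [4,5,9], [5,7,9]
  3-simplices (3): [0,2,4,9], [1,2,4,9], [1,4,5,9]

Hence C_0 ≅ Z^10, C_1 ≅ Z^21, C_2 ≅ Z^13, C_3 ≅ Z^3.

The boundary map ∂_1: C_1 → C_0 maps an edge to its endpoints' difference, ∂[p,q] = q − p. For instance
  ∂[0,8] = [8] − [0].
As a 10×21 matrix over Z this has rank 9, with invariant factors (1,1,1,1,1,1,1,1,1).

Boundary ∂_2: C_2 → C_1 sends each 2-simplex [p,q,r] to [q,r] − [p,r] + [p,q]. For instance
  ∂[0,6,9] = [6,9] − [0,9] + [0,6],
  ∂[5,7,9] = [7,9] − [5,9] + [5,7].
The 21×13 boundary matrix has rank 10 and Smith normal form diag(1,1,1,1,1,1,1,1,1,1).

Boundary ∂_3: C_3 → C_2 sends each 3-simplex σ to the alternating sum Σ_i (−1)^i (σ with its i-th vertex removed). For instance
  ∂[0,2,4,9] = [2,4,9] − [0,4,9] + [0,2,9] − [0,2,4],
  ∂[1,2,4,9] = [2,4,9] − [1,4,9] + [1,2,9] − [1,2,4].
This gives a 13×3 integer matrix of rank 3; reducing to Smith normal form yields diagonal entries (1,1,1).

Computing H_k = (kernel of ∂_k) / (image of ∂_{k+1}):

  H_0: rank C_0 − rank ∂_1 = 10 − 9 = 1, and the invariant factors of ∂_1 are all 1, so H_0 ≅ Z.
  H_1: rank ker ∂_1 − rank ∂_2 = (21 − 9) − 10 = 2, and the invariant factors of ∂_2 are all 1, so H_1 ≅ Z^2.
  H_2: rank ker ∂_2 − rank ∂_3 = (13 − 10) − 3 = 0, and the invariant factors of ∂_3 are all 1, so H_2 ≅ 0.
  H_3: rank ker ∂_3 − rank ∂_4 = (3 − 3) − 0 = 0, and there is no ∂_4, so H_3 ≅ 0.

As a check, the Euler characteristic is 10 − 21 + 13 − 3 = -1, which agrees with 1 − 2 + 0 − 0 = -1.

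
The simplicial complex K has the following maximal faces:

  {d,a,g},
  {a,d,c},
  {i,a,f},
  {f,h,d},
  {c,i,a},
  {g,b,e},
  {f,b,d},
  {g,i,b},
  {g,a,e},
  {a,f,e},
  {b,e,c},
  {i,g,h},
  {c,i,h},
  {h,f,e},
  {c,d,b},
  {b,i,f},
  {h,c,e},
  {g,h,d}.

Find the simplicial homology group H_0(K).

H_0 = Z.

K has 9 vertices, 27 edges, 18 triangles.
rank ∂_0 = 0, rank ∂_1 = 8 ⇒ b_0 = 9 − 0 − 8 = 1; all invariant factors of ∂_1 are 1 so no torsion. So H_0 ≅ Z.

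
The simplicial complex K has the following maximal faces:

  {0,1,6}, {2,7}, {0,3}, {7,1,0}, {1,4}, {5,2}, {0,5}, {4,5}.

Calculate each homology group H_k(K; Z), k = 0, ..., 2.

K has 8 vertices, 11 edges, 2 triangles.
rank ∂_0 = 0, rank ∂_1 = 7 ⇒ b_0 = 8 − 0 − 7 = 1; all invariant factors of ∂_1 are 1 so no torsion. So H_0 ≅ Z.
rank ∂_1 = 7, rank ∂_2 = 2 ⇒ b_1 = 11 − 7 − 2 = 2; all invariant factors of ∂_2 are 1 so no torsion. So H_1 ≅ Z^2.
rank ∂_2 = 2, rank ∂_3 = 0 ⇒ b_2 = 2 − 2 − 0 = 0. So H_2 ≅ 0.

H_0 = Z,  H_1 = Z^2,  H_2 = 0.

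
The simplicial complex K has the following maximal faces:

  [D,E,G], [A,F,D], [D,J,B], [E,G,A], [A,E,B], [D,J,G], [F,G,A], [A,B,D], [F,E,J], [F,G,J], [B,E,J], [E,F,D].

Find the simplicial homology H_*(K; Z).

Take the total order A < B < D < E < F < G < J on the vertex set. Then K (dimension 2) consists of the simplices:

  0-simplices (7): A, B, D, E, F, G, J
  1-simplices (18): AB, AD, AE, AF, AG, BD, BE, BJ, DE, DF, DG, DJ, EF, EG, EJ, FG, FJ, GJ
  2-simplices (12): ABD, ABE, ADF, AEG, AFG, BDJ, BEJ, DEF, DEG, DGJ, EFJ, FGJ

so the chain groups are C_0 ≅ Z^7, C_1 ≅ Z^18, C_2 ≅ Z^12.

Boundary ∂_1: C_1 → C_0 is given by ∂[p,q] = [q] − [p]. For instance
  ∂AB = B − A.
The 7×18 boundary matrix has rank 6 and Smith normal form diag(1,1,1,1,1,1).

The boundary map ∂_2: C_2 → C_1 maps a triangle to the signed sum of its edges. For instance
  ∂FGJ = GJ − FJ + FG,
  ∂EFJ = FJ − EJ + EF.
The resulting 18×12 matrix has rank 12, and its Smith normal form has invariant factors (1,1,1,1,1,1,1,1,1,1,1,2).

Now H_k = ker ∂_k / im ∂_{k+1}, so:

  H_0: rank C_0 − rank ∂_1 = 7 − 6 = 1, and the invariant factors of ∂_1 are all 1, so H_0 = Z.
  H_1: rank ker ∂_1 − rank ∂_2 = (18 − 6) − 12 = 0, and ∂_2 has invariant factor 2 > 1, so H_1 = Z/2Z.
  H_2: rank ker ∂_2 − rank ∂_3 = (12 − 12) − 0 = 0, and there is no ∂_3, so H_2 = 0.

H_0 = Z,  H_1 = Z/2Z,  H_2 = 0.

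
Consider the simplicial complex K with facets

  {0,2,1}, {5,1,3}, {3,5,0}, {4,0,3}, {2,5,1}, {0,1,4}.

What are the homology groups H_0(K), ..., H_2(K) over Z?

K has 6 vertices, 12 edges, 6 triangles.
rank ∂_0 = 0, rank ∂_1 = 5 ⇒ b_0 = 6 − 0 − 5 = 1; all invariant factors of ∂_1 are 1 so no torsion. So H_0 = Z.
rank ∂_1 = 5, rank ∂_2 = 6 ⇒ b_1 = 12 − 5 − 6 = 1; all invariant factors of ∂_2 are 1 so no torsion. So H_1 = Z.
rank ∂_2 = 6, rank ∂_3 = 0 ⇒ b_2 = 6 − 6 − 0 = 0. So H_2 = 0.

H_0 = Z,  H_1 = Z,  H_2 = 0.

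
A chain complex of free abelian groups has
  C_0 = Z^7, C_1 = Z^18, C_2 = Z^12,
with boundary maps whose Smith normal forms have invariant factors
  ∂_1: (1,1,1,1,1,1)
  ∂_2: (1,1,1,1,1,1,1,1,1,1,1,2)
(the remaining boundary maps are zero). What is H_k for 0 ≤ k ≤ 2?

H_0 = Z,  H_1 = Z/2,  H_2 = 0.

H_0: b_0 = 7 − 0 − 6 = 1; torsion from ∂_1 factors > 1: none. So H_0 = Z.
H_1: b_1 = 18 − 6 − 12 = 0; torsion from ∂_2 factors > 1: [2]. So H_1 = Z/2.
H_2: b_2 = 12 − 12 − 0 = 0; torsion from ∂_3 factors > 1: none. So H_2 = 0.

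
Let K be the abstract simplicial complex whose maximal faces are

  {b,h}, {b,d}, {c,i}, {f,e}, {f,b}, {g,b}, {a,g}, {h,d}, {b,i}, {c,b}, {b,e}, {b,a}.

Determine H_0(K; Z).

H_0 = Z.

Order the vertices as a < b < c < d < e < f < g < h < i. Listing each simplex with vertices in this order, K has dimension 1 with simplices:

  0-simplices (9): a, b, c, d, e, f, g, h, i
  1-simplices (12): ab, ag, bc, bd, be, bf, bg, bh, bi, ci, dh, ef

giving chain groups C_0 ≅ Z^9, C_1 ≅ Z^12.

Boundary ∂_1: C_1 → C_0 sends each edge [p,q] (with p < q) to q − p. For instance
  ∂dh = h − d.
This gives a 9×12 integer matrix of rank 8; reducing to Smith normal form yields diagonal entries (1,1,1,1,1,1,1,1).

Reading off H_k = ker ∂_k / im ∂_{k+1}:

  H_0: rank C_0 − rank ∂_1 = 9 − 8 = 1, and the invariant factors of ∂_1 are all 1, so H_0 ≅ Z.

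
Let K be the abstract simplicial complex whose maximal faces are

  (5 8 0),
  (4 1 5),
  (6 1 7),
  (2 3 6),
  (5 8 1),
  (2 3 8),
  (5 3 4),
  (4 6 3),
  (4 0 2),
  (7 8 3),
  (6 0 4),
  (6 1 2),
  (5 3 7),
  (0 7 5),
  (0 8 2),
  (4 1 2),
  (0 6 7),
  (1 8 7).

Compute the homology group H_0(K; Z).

H_0 = Z.

We work with the vertex ordering 0 < 1 < 2 < 3 < 4 < 5 < 6 < 7 < 8. The simplices of K, each written with vertices in increasing order, are:

  0-simplices (9): [0], [1], [2], [3], [4], [5], [6], [7], [8]
  1-simplices (27): (27 of them)
  2-simplices (18): [0,2,4], [0,2,8], [0,4,6], [0,5,7], [0,5,8], [0,6,7], [1,2,4], [1,2,6], [1,4,5], [1,5,8], [1,6,7], [1,7,8], [2,3,6], [2,3,8], [3,4,5], [3,4,6], [3,5,7], [3,7,8]

so the chain groups are C_0 ≅ Z^9, C_1 ≅ Z^27, C_2 ≅ Z^18.

Boundary ∂_1: C_1 → C_0 sends each edge [p,q] (with p < q) to q − p. For instance
  ∂[2,8] = [8] − [2].
As a 9×27 matrix over Z this has rank 8, with invariant factors (1,1,1,1,1,1,1,1).

The boundary map ∂_2: C_2 → C_1 acts by ∂[p,q,r] = [q,r] − [p,r] + [p,q]. For instance
  ∂[1,4,5] = [4,5] − [1,5] + [1,4],
  ∂[3,5,7] = [5,7] − [3,7] + [3,5].
The 27×18 boundary matrix has rank 18 and Smith normal form diag(1,1,1,1,1,1,1,1,1,1,1,1,1,1,1,1,1,2).

From H_k ≅ ker(∂_k) / im(∂_{k+1}) we obtain:

  H_0: rank C_0 − rank ∂_1 = 9 − 8 = 1, and the invariant factors of ∂_1 are all 1, so H_0 = Z.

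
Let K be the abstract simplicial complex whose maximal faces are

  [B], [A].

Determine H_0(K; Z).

We work with the vertex ordering A < B. The simplices of K, each written with vertices in increasing order, are:

  0-simplices (2): A, B

giving chain groups C_0 ≅ Z^2.

Computing H_k = (kernel of ∂_k) / (image of ∂_{k+1}):

  H_0: rank C_0 − rank ∂_1 = 2 − 0 = 2, and there is no ∂_1, so H_0 = Z^2.

H_0 = Z^2.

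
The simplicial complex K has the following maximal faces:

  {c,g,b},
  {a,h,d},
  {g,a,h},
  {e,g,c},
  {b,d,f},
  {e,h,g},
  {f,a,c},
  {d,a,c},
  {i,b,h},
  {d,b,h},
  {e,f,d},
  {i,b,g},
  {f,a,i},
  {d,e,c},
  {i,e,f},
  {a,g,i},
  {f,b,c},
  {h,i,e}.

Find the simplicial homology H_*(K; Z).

Order the vertices as a < b < c < d < e < f < g < h < i. Listing each simplex with vertices in this order, K has dimension 2 with simplices:

  0-simplices (9): a, b, c, d, e, f, g, h, i
  1-simplices (27): ac, ad, af, ag, ah, ai, bc, bd, bf, bg, bh, bi, cd, ce, cf, cg, de, df, dh, ef, eg, eh, ei, fi, gh, gi, hi
  2-simplices (18): acd, acf, adh, afi, agh, agi, bcf, bcg, bdf, bdh, bgi, bhi, cde, ceg, def, efi, egh, ehi

giving chain groups C_0 ≅ Z^9, C_1 ≅ Z^27, C_2 ≅ Z^18.

Boundary ∂_1: C_1 → C_0 sends each edge [p,q] (with p < q) to q − p.
The resulting 9×27 matrix has rank 8, and its Smith normal form has invariant factors (1,1,1,1,1,1,1,1).

Boundary ∂_2: C_2 → C_1 maps a triangle to the signed sum of its edges. For instance
  ∂bdh = dh − bh + bd,
  ∂egh = gh − eh + eg.
The resulting 27×18 matrix has rank 18, and its Smith normal form has invariant factors (1,1,1,1,1,1,1,1,1,1,1,1,1,1,1,1,1,2).

Computing H_k = (kernel of ∂_k) / (image of ∂_{k+1}):

  H_0: rank C_0 − rank ∂_1 = 9 − 8 = 1, and the invariant factors of ∂_1 are all 1, so H_0 ≅ Z.
  H_1: rank ker ∂_1 − rank ∂_2 = (27 − 8) − 18 = 1, and ∂_2 has invariant factor 2 > 1, so H_1 ≅ Z ⊕ Z/2.
  H_2: rank ker ∂_2 − rank ∂_3 = (18 − 18) − 0 = 0, and there is no ∂_3, so H_2 ≅ 0.

As a check, the Euler characteristic is 9 − 27 + 18 = 0, which agrees with 1 − 1 + 0 = 0.

H_0 ≅ Z,  H_1 ≅ Z ⊕ Z/2,  H_2 = 0.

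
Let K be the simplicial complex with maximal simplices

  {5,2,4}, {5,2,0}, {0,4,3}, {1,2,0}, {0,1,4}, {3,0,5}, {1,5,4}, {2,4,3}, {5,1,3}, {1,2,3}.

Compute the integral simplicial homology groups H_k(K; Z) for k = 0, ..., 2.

H_0 = Z,  H_1 = Z/2,  H_2 = 0.

Order the vertices as 0 < 1 < 2 < 3 < 4 < 5. Listing each simplex with vertices in this order, K has dimension 2 with simplices:

  0-simplices (6): [0], [1], [2], [3], [4], [5]
  1-simplices (15): [0,1], [0,2], [0,3], [0,4], [0,5], [1,2], [1,3], [1,4], [1,5], [2,3], [2,4], [2,5], [3,4], [3,5], [4,5]
  2-simplices (10): [0,1,2], [0,1,4], [0,2,5], [0,3,4], [0,3,5], [1,2,3], [1,3,5], [1,4,5], [2,3,4], [2,4,5]

giving chain groups C_0 ≅ Z^6, C_1 ≅ Z^15, C_2 ≅ Z^10.

∂_1: C_1 → C_0 sends each edge [p,q] (with p < q) to q − p.
The 6×15 boundary matrix has rank 5 and Smith normal form diag(1,1,1,1,1).

The boundary map ∂_2: C_2 → C_1 sends each 2-simplex [p,q,r] to [q,r] − [p,r] + [p,q]. For instance
  ∂[1,2,3] = [2,3] − [1,3] + [1,2],
  ∂[2,4,5] = [4,5] − [2,5] + [2,4].
The resulting 15×10 matrix has rank 10, and its Smith normal form has invariant factors (1,1,1,1,1,1,1,1,1,2).

From H_k ≅ ker(∂_k) / im(∂_{k+1}) we obtain:

  H_0: rank C_0 − rank ∂_1 = 6 − 5 = 1, and the invariant factors of ∂_1 are all 1, so H_0 ≅ Z.
  H_1: rank ker ∂_1 − rank ∂_2 = (15 − 5) − 10 = 0, and ∂_2 has invariant factor 2 > 1, so H_1 ≅ Z/2.
  H_2: rank ker ∂_2 − rank ∂_3 = (10 − 10) − 0 = 0, and there is no ∂_3, so H_2 ≅ 0.

As a check, the Euler characteristic is 6 − 15 + 10 = 1, which agrees with 1 − 0 + 0 = 1.
(K is a triangulation of the real projective plane RP^2.)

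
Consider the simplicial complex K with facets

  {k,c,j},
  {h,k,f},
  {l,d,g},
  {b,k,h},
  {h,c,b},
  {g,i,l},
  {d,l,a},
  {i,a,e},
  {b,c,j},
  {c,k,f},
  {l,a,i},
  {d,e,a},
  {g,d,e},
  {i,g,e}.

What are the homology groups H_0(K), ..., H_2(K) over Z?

H_0 = Z^2,  H_1 = Z,  H_2 = Z.

Take the total order a < b < c < d < e < f < g < h < i < j < k < l on the vertex set. Then K (dimension 2) consists of the simplices:

  0-simplices (12): a, b, c, d, e, f, g, h, i, j, k, l
  1-simplices (24): ad, ae, ai, al, bc, bh, bj, bk, cf, ch, cj, ck, de, dg, dl, eg, ei, fh, fk, gi, gl, hk, il, jk
  2-simplices (14): ade, adl, aei, ail, bch, bcj, bhk, cfk, cjk, deg, dgl, egi, fhk, gil

so the chain groups are C_0 ≅ Z^12, C_1 ≅ Z^24, C_2 ≅ Z^14.

∂_1: C_1 → C_0 maps an edge to its endpoints' difference, ∂[p,q] = q − p. For instance
  ∂gl = l − g.
This gives a 12×24 integer matrix of rank 10; reducing to Smith normal form yields diagonal entries (1,1,1,1,1,1,1,1,1,1).

Boundary ∂_2: C_2 → C_1 maps a triangle to the signed sum of its edges. For instance
  ∂bhk = hk − bk + bh,
  ∂gil = il − gl + gi.
The resulting 24×14 matrix has rank 13, and its Smith normal form has invariant factors (1,1,1,1,1,1,1,1,1,1,1,1,1).

Computing H_k = (kernel of ∂_k) / (image of ∂_{k+1}):

  H_0: rank C_0 − rank ∂_1 = 12 − 10 = 2, and the invariant factors of ∂_1 are all 1, so H_0 ≅ Z^2.
  H_1: rank ker ∂_1 − rank ∂_2 = (24 − 10) − 13 = 1, and the invariant factors of ∂_2 are all 1, so H_1 ≅ Z.
  H_2: rank ker ∂_2 − rank ∂_3 = (14 − 13) − 0 = 1, and there is no ∂_3, so H_2 ≅ Z.

(K is a triangulation of the disjoint union of the cylinder S^1 x I and the 2-sphere S^2.)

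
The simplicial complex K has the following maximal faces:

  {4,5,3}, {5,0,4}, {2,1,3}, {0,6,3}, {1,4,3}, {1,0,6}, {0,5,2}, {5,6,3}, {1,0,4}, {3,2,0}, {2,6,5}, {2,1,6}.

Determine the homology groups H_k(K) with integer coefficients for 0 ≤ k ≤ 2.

Order the vertices as 0 < 1 < 2 < 3 < 4 < 5 < 6. Listing each simplex with vertices in this order, K has dimension 2 with simplices:

  0-simplices (7): [0], [1], [2], [3], [4], [5], [6]
  1-simplices (18): [0,1], [0,2], [0,3], [0,4], [0,5], [0,6], [1,2], [1,3], [1,4], [1,6], [2,3], [2,5], [2,6], [3,4], [3,5], [3,6], [4,5], [5,6]
  2-simplices (12): [0,1,4], [0,1,6], [0,2,3], [0,2,5], [0,3,6], [0,4,5], [1,2,3], [1,2,6], [1,3,4], [2,5,6], [3,4,5], [3,5,6]

Hence C_0 ≅ Z^7, C_1 ≅ Z^18, C_2 ≅ Z^12.

Boundary ∂_1: C_1 → C_0 sends each edge [p,q] (with p < q) to q − p. For instance
  ∂[3,4] = [4] − [3].
The resulting 7×18 matrix has rank 6, and its Smith normal form has invariant factors (1,1,1,1,1,1).

∂_2: C_2 → C_1 maps a triangle to the signed sum of its edges. For instance
  ∂[0,1,4] = [1,4] − [0,4] + [0,1],
  ∂[0,2,3] = [2,3] − [0,3] + [0,2].
This gives a 18×12 integer matrix of rank 12; reducing to Smith normal form yields diagonal entries (1,1,1,1,1,1,1,1,1,1,1,2).

From H_k ≅ ker(∂_k) / im(∂_{k+1}) we obtain:

  H_0: rank C_0 − rank ∂_1 = 7 − 6 = 1, and the invariant factors of ∂_1 are all 1, so H_0 = Z.
  H_1: rank ker ∂_1 − rank ∂_2 = (18 − 6) − 12 = 0, and ∂_2 has invariant factor 2 > 1, so H_1 = Z_2.
  H_2: rank ker ∂_2 − rank ∂_3 = (12 − 12) − 0 = 0, and there is no ∂_3, so H_2 = 0.

As a check, the Euler characteristic is 7 − 18 + 12 = 1, which agrees with 1 − 0 + 0 = 1.

H_0 ≅ Z,  H_1 ≅ Z_2,  H_2 = 0.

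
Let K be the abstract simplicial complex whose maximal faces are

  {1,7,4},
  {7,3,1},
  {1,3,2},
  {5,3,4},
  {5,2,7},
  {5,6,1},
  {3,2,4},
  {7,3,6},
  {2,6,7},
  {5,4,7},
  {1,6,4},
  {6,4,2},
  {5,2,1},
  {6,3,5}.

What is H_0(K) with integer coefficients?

H_0 ≅ Z.

Fix the vertex order 1 < 2 < 3 < 4 < 5 < 6 < 7 and write every simplex with vertices in increasing order. Then dim K = 2 and the simplices of K are:

  0-simplices (7): [1], [2], [3], [4], [5], [6], [7]
  1-simplices (21): [1,2], [1,3], [1,4], [1,5], [1,6], [1,7], [2,3], [2,4], [2,5], [2,6], [2,7], [3,4], [3,5], [3,6], [3,7], [4,5], [4,6], [4,7], [5,6], [5,7], [6,7]
  2-simplices (14): [1,2,3], [1,2,5], [1,3,7], [1,4,6], [1,4,7], [1,5,6], [2,3,4], [2,4,6], [2,5,7], [2,6,7], [3,4,5], [3,5,6], [3,6,7], [4,5,7]

giving chain groups C_0 ≅ Z^7, C_1 ≅ Z^21, C_2 ≅ Z^14.

Boundary ∂_1: C_1 → C_0 sends each edge [p,q] (with p < q) to q − p. For instance
  ∂[2,6] = [6] − [2].
The 7×21 boundary matrix has rank 6 and Smith normal form diag(1,1,1,1,1,1).

The boundary map ∂_2: C_2 → C_1 sends each 2-simplex [p,q,r] to [q,r] − [p,r] + [p,q]. For instance
  ∂[2,3,4] = [3,4] − [2,4] + [2,3],
  ∂[1,2,5] = [2,5] − [1,5] + [1,2].
The 21×14 boundary matrix has rank 13 and Smith normal form diag(1,1,1,1,1,1,1,1,1,1,1,1,1).

Now H_k = ker ∂_k / im ∂_{k+1}, so:

  H_0: rank C_0 − rank ∂_1 = 7 − 6 = 1, and the invariant factors of ∂_1 are all 1, so H_0 = Z.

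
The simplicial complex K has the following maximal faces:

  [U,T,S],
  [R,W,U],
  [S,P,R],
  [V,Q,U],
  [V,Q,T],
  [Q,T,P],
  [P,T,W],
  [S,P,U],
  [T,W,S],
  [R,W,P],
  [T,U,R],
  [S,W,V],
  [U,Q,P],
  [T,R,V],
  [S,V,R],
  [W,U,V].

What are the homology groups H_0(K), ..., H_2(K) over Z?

Order the vertices as P < Q < R < S < T < U < V < W. Listing each simplex with vertices in this order, K has dimension 2 with simplices:

  0-simplices (8): P, Q, R, S, T, U, V, W
  1-simplices (24): PQ, PR, PS, PT, PU, PW, QT, QU, QV, RS, RT, RU, RV, RW, ST, SU, SV, SW, TU, TV, TW, UV, UW, VW
  2-simplices (16): PQT, PQU, PRS, PRW, PSU, PTW, QTV, QUV, RSV, RTU, RTV, RUW, STU, STW, SVW, UVW

so the chain groups are C_0 ≅ Z^8, C_1 ≅ Z^24, C_2 ≅ Z^16.

Boundary ∂_1: C_1 → C_0 maps an edge to its endpoints' difference, ∂[p,q] = q − p. For instance
  ∂PU = U − P.
The resulting 8×24 matrix has rank 7, and its Smith normal form has invariant factors (1,1,1,1,1,1,1).

The boundary map ∂_2: C_2 → C_1 acts by ∂[p,q,r] = [q,r] − [p,r] + [p,q]. For instance
  ∂QTV = TV − QV + QT,
  ∂UVW = VW − UW + UV.
This gives a 24×16 integer matrix of rank 15; reducing to Smith normal form yields diagonal entries (1,1,1,1,1,1,1,1,1,1,1,1,1,1,1).

From H_k ≅ ker(∂_k) / im(∂_{k+1}) we obtain:

  H_0: rank C_0 − rank ∂_1 = 8 − 7 = 1, and the invariant factors of ∂_1 are all 1, so H_0 ≅ Z.
  H_1: rank ker ∂_1 − rank ∂_2 = (24 − 7) − 15 = 2, and the invariant factors of ∂_2 are all 1, so H_1 ≅ Z^2.
  H_2: rank ker ∂_2 − rank ∂_3 = (16 − 15) − 0 = 1, and there is no ∂_3, so H_2 ≅ Z.

As a check, the Euler characteristic is 8 − 24 + 16 = 0, which agrees with 1 − 2 + 1 = 0.
(K is a triangulation of the torus T^2.)

H_0 = Z,  H_1 = Z^2,  H_2 = Z.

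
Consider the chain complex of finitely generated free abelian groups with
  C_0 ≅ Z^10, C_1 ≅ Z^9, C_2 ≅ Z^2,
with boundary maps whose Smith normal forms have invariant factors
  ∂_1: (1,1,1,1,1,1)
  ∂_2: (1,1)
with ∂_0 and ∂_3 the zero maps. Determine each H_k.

H_0: b_0 = 10 − 0 − 6 = 4; torsion from ∂_1 factors > 1: none. So H_0 ≅ Z^4.
H_1: b_1 = 9 − 6 − 2 = 1; torsion from ∂_2 factors > 1: none. So H_1 ≅ Z.
H_2: b_2 = 2 − 2 − 0 = 0; torsion from ∂_3 factors > 1: none. So H_2 ≅ 0.

H_0 ≅ Z^4,  H_1 ≅ Z,  H_2 = 0.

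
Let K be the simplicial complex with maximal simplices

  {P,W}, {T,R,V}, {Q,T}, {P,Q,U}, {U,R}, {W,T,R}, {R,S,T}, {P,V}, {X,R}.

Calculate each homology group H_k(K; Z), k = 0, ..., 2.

H_0 = Z,  H_1 = Z^3,  H_2 = 0.

Order the vertices as P < Q < R < S < T < U < V < W < X. Listing each simplex with vertices in this order, K has dimension 2 with simplices:

  0-simplices (9): P, Q, R, S, T, U, V, W, X
  1-simplices (15): PQ, PU, PV, PW, QT, QU, RS, RT, RU, RV, RW, RX, ST, TV, TW
  2-simplices (4): PQU, RST, RTV, RTW

so the chain groups are C_0 ≅ Z^9, C_1 ≅ Z^15, C_2 ≅ Z^4.

∂_1: C_1 → C_0 is given by ∂[p,q] = [q] − [p]. For instance
  ∂RS = S − R.
This gives a 9×15 integer matrix of rank 8; reducing to Smith normal form yields diagonal entries (1,1,1,1,1,1,1,1).

Boundary ∂_2: C_2 → C_1 maps a triangle to the signed sum of its edges. For instance
  ∂PQU = QU − PU + PQ,
  ∂RTV = TV − RV + RT.
The 15×4 boundary matrix has rank 4 and Smith normal form diag(1,1,1,1).

From H_k ≅ ker(∂_k) / im(∂_{k+1}) we obtain:

  H_0: rank C_0 − rank ∂_1 = 9 − 8 = 1, and the invariant factors of ∂_1 are all 1, so H_0 ≅ Z.
  H_1: rank ker ∂_1 − rank ∂_2 = (15 − 8) − 4 = 3, and the invariant factors of ∂_2 are all 1, so H_1 ≅ Z^3.
  H_2: rank ker ∂_2 − rank ∂_3 = (4 − 4) − 0 = 0, and there is no ∂_3, so H_2 ≅ 0.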